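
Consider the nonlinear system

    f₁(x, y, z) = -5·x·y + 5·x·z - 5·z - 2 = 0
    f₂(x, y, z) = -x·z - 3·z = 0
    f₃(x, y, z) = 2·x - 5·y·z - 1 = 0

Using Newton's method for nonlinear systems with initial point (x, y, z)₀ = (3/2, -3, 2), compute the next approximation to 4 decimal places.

(0.8063, -2.4763, 0.3083)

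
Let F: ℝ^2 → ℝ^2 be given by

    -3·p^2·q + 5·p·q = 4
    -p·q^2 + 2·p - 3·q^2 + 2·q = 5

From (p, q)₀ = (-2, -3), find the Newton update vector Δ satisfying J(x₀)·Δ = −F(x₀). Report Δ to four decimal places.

At (-2, -3): F = (62.0000, -24.0000).
Jacobian J = [[-6·p·q + 5·q, -3·p^2 + 5·p], [-q^2 + 2, -2·p·q - 6·q + 2]].
At the point, J = [[-51.0000, -22.0000], [-7.0000, 8.0000]] (det J = -562.0000).
Solving J·Δ = −F gives Δ = (-0.0569, 2.9502).

(-0.0569, 2.9502)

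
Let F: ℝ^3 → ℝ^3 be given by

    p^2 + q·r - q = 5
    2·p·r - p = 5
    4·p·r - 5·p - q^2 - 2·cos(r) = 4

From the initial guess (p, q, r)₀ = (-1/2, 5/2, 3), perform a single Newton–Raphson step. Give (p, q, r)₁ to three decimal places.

(1.162, 2.195, 3.809)

At (-1/2, 5/2, 3): F = (0.250, -7.500, -11.77002).
Jacobian J = [[2·p, r - 1, q], [2·r - 1, 0, 2·p], [4·r - 5, -2·q, 4·p + 2·sin(r)]].
At the point, J = [[-1.000, 2.000, 2.500], [5.000, 0.000, -1.000], [7.000, -5.000, -1.71776]] (det J = -54.32240).
Solving J·Δ = −F gives Δ = (1.662, -0.305, 0.809).
Then the next iterate is (p, q, r)₁ = (1.162, 2.195, 3.809).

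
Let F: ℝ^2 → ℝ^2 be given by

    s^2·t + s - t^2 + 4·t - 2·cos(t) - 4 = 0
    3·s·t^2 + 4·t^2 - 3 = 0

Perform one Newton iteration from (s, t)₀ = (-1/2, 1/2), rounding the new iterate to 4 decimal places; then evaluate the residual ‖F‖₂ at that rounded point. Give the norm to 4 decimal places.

0.6690

At (-1/2, 1/2): F = (-4.380165, -2.3750).
Jacobian J = [[2·s·t + 1, s^2 - 2·t + 2·sin(t) + 4], [3·t^2, 6·s·t + 8·t]].
At the point, J = [[0.5000, 4.208851], [0.7500, 2.5000]] (det J = -1.906638).
Solving J·Δ = −F gives Δ = (-0.5006, 1.1002).
Then the next iterate is (s, t)₁ = (-1.0006, 1.6002).
Re-evaluating at (-1.0006, 1.6002): F = (0.500480, -0.443969), so ‖F‖₂ = 0.6690.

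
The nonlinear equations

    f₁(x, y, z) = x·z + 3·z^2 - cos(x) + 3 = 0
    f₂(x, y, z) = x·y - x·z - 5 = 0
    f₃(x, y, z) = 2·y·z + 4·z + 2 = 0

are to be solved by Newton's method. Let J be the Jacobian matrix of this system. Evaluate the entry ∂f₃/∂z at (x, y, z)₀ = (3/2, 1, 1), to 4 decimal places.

6.0000

∂f₃/∂z = 2·y + 4.
At (3/2, 1, 1) this is 6.0000.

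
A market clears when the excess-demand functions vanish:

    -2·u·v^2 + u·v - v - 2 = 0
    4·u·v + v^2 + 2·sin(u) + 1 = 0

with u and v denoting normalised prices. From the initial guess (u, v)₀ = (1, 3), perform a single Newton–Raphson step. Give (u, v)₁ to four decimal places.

At (1, 3): F = (-20.0000, 23.682942).
Jacobian J = [[-2·v^2 + v, -4·u·v + u - 1], [4·v + 2·cos(u), 4·u + 2·v]].
At the point, J = [[-15.0000, -12.0000], [13.080605, 10.0000]] (det J = 6.967255).
Solving J·Δ = −F gives Δ = (-12.0844, 13.4389).
Then the next iterate is (u, v)₁ = (-11.0844, 16.4389).

(-11.0844, 16.4389)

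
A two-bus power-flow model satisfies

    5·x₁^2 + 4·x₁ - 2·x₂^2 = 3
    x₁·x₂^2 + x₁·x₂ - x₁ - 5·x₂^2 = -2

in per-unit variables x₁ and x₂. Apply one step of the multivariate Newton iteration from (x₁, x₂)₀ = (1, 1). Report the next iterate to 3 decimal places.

(0.617, 0.660)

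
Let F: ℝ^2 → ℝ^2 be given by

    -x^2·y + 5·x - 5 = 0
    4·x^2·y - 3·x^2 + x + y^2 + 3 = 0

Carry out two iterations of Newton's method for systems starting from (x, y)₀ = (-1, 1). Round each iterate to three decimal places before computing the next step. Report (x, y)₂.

At (-1, 1): F = (-11.000, 4.000).
Jacobian J = [[-2·x·y + 5, -x^2], [8·x·y - 6·x + 1, 4·x^2 + 2·y]].
At the point, J = [[7.000, -1.000], [-1.000, 6.000]] (det J = 41.000).
Solving J·Δ = −F gives Δ = (1.512, -0.415).
Then the next iterate is (x, y)₁ = (0.512, 0.585).
Round to (0.512, 0.585) and repeat: F = (-2.59335, 3.68121), J = [[4.40096, -0.26214], [0.32416, 2.21858]].
Δ = (0.486, -1.730), so (x, y)₂ = (0.998, -1.145).

(0.998, -1.145)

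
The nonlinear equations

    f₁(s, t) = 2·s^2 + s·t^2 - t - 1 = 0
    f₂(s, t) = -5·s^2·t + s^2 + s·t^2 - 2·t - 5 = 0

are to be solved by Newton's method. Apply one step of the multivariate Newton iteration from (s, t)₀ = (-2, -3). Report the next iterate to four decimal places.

At (-2, -3): F = (-8.0000, 47.0000).
Jacobian J = [[4·s + t^2, 2·s·t - 1], [-10·s·t + 2·s + t^2, -5·s^2 + 2·s·t - 2]].
At the point, J = [[1.0000, 11.0000], [-55.0000, -10.0000]] (det J = 595.0000).
Solving J·Δ = −F gives Δ = (0.7345, 0.6605).
Then the next iterate is (s, t)₁ = (-1.2655, -2.3395).

(-1.2655, -2.3395)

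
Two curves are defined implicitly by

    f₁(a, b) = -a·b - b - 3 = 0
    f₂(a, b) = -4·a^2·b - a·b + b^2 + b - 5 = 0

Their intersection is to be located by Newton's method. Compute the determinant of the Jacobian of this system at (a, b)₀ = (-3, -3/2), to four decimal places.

J = [[-b, -a - 1], [-8·a·b - b, -4·a^2 - a + 2·b + 1]].
At the point, J = [[1.5000, 2.0000], [-34.5000, -35.0000]].
det J = 16.5000.

16.5000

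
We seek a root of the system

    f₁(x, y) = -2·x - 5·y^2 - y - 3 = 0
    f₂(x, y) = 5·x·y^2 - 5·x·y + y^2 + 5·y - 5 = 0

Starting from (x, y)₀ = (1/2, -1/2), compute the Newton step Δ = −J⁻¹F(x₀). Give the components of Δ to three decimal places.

At (1/2, -1/2): F = (-4.750, -5.375).
Jacobian J = [[-2, -10·y - 1], [5·y^2 - 5·y, 10·x·y - 5·x + 2·y + 5]].
At the point, J = [[-2.000, 4.000], [3.750, -1.000]] (det J = -13.000).
Solving J·Δ = −F gives Δ = (2.019, 2.197).

(2.019, 2.197)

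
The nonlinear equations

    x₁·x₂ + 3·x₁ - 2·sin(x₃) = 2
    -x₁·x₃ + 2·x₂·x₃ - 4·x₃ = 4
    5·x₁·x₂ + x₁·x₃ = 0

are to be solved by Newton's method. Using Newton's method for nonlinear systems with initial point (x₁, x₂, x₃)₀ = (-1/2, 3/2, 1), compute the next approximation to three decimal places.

(0.501, 3.670, -1.324)

At (-1/2, 3/2, 1): F = (-5.93294, -4.500, -4.250).
Jacobian J = [[x₂ + 3, x₁, -2·cos(x₃)], [-x₃, 2·x₃, -x₁ + 2·x₂ - 4], [5·x₂ + x₃, 5·x₁, x₁]].
At the point, J = [[4.500, -0.500, -1.08060], [-1.000, 2.000, -0.500], [8.500, -2.500, -0.500]] (det J = 7.91877).
Solving J·Δ = −F gives Δ = (1.001, 2.170, -2.324).
Then the next iterate is (x₁, x₂, x₃)₁ = (0.501, 3.670, -1.324).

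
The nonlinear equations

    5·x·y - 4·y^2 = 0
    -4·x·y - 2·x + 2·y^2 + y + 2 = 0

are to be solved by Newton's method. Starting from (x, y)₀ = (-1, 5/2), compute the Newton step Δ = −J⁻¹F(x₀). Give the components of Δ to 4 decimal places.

At (-1, 5/2): F = (-37.5000, 29.0000).
Jacobian J = [[5·y, 5·x - 8·y], [-4·y - 2, -4·x + 4·y + 1]].
At the point, J = [[12.5000, -25.0000], [-12.0000, 15.0000]] (det J = -112.5000).
Solving J·Δ = −F gives Δ = (1.4444, -0.7778).

(1.4444, -0.7778)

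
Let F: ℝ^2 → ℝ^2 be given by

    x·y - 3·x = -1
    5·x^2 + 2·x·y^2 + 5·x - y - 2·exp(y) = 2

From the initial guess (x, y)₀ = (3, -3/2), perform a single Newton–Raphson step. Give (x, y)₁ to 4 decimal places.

At (3, -3/2): F = (-12.5000, 72.553740).
Jacobian J = [[y - 3, x], [10·x + 2·y^2 + 5, 4·x·y - 2·exp(y) - 1]].
At the point, J = [[-4.5000, 3.0000], [39.5000, -19.446260]] (det J = -30.991829).
Solving J·Δ = −F gives Δ = (0.8201, 5.3968).
Then the next iterate is (x, y)₁ = (3.8201, 3.8968).

(3.8201, 3.8968)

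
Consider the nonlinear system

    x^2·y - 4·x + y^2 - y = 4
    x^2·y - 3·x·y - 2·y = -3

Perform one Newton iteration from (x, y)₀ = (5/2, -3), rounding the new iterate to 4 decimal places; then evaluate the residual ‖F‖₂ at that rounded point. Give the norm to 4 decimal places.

At (5/2, -3): F = (-20.7500, 12.7500).
Jacobian J = [[2·x·y - 4, x^2 + 2·y - 1], [2·x·y - 3·y, x^2 - 3·x - 2]].
At the point, J = [[-19.0000, -0.7500], [-6.0000, -3.2500]] (det J = 57.2500).
Solving J·Δ = −F gives Δ = (-1.3450, 6.4061).
Then the next iterate is (x, y)₁ = (1.1550, 3.4061).
Re-evaluating at (1.1550, 3.4061): F = (4.119240, -11.070514), so ‖F‖₂ = 11.8120.

11.8120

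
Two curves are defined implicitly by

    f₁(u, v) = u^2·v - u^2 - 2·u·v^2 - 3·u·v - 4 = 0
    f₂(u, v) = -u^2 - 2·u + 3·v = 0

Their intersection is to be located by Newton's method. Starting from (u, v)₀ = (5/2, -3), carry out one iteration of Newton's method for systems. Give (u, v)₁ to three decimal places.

(-1.243, -4.985)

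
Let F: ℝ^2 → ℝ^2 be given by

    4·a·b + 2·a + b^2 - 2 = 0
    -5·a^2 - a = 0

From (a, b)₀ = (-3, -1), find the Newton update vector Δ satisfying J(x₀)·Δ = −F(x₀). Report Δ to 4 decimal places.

At (-3, -1): F = (5.0000, -42.0000).
Jacobian J = [[4·b + 2, 4·a + 2·b], [-10·a - 1, 0]].
At the point, J = [[-2.0000, -14.0000], [29.0000, 0.0000]] (det J = 406.0000).
Solving J·Δ = −F gives Δ = (1.4483, 0.1502).

(1.4483, 0.1502)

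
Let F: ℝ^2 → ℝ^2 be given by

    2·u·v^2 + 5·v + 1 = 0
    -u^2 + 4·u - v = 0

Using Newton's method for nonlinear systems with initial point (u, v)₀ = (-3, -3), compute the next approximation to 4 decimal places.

At (-3, -3): F = (-68.0000, -18.0000).
Jacobian J = [[2·v^2, 4·u·v + 5], [-2·u + 4, -1]].
At the point, J = [[18.0000, 41.0000], [10.0000, -1.0000]] (det J = -428.0000).
Solving J·Δ = −F gives Δ = (1.8832, 0.8318).
Then the next iterate is (u, v)₁ = (-1.1168, -2.1682).

(-1.1168, -2.1682)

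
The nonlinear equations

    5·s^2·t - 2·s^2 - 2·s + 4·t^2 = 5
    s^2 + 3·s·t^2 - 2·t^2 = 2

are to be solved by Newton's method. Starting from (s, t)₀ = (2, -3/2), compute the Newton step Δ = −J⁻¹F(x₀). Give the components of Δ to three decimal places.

At (2, -3/2): F = (-38.000, 11.000).
Jacobian J = [[10·s·t - 4·s - 2, 5·s^2 + 8·t], [2·s + 3·t^2, 6·s·t - 4·t]].
At the point, J = [[-40.000, 8.000], [10.750, -12.000]] (det J = 394.000).
Solving J·Δ = −F gives Δ = (-0.934, 0.080).

(-0.934, 0.080)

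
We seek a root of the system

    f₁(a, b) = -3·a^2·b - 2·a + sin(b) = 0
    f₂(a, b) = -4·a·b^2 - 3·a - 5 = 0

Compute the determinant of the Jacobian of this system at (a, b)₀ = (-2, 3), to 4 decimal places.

1125.3903

J = [[-6·a·b - 2, -3·a^2 + cos(b)], [-4·b^2 - 3, -8·a·b]].
At the point, J = [[34.0000, -12.989992], [-39.0000, 48.0000]].
det J = 1125.3903.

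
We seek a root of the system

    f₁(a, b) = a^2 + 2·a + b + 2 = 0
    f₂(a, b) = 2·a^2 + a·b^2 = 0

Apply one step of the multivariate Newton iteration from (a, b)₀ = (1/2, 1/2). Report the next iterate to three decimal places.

(2.167, -8.250)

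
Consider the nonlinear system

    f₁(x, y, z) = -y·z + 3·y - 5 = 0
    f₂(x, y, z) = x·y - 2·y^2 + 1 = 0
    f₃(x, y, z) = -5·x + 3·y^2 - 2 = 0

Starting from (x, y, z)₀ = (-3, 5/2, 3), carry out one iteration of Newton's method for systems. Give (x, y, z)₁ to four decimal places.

(1.6455, 1.9318, 1.0000)

At (-3, 5/2, 3): F = (-5.0000, -19.0000, 31.7500).
Jacobian J = [[0, -z + 3, -y], [y, x - 4·y, 0], [-5, 6·y, 0]].
At the point, J = [[0.0000, 0.0000, -2.5000], [2.5000, -13.0000, 0.0000], [-5.0000, 15.0000, 0.0000]] (det J = 68.7500).
Solving J·Δ = −F gives Δ = (4.6455, -0.5682, -2.0000).
Then the next iterate is (x, y, z)₁ = (1.6455, 1.9318, 1.0000).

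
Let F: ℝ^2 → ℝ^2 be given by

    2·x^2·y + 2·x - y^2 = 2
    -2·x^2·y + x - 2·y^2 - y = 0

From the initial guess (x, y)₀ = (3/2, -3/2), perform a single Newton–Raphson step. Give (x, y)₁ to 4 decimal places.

(0.9475, -0.9490)

At (3/2, -3/2): F = (-8.0000, 5.2500).
Jacobian J = [[4·x·y + 2, 2·x^2 - 2·y], [-4·x·y + 1, -2·x^2 - 4·y - 1]].
At the point, J = [[-7.0000, 7.5000], [10.0000, 0.5000]] (det J = -78.5000).
Solving J·Δ = −F gives Δ = (-0.5525, 0.5510).
Then the next iterate is (x, y)₁ = (0.9475, -0.9490).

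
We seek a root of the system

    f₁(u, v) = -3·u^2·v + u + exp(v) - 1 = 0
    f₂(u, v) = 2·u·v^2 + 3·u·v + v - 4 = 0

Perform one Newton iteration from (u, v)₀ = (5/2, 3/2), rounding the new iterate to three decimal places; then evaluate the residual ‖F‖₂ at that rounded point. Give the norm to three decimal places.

At (5/2, 3/2): F = (-22.14331, 20.000).
Jacobian J = [[-6·u·v + 1, -3·u^2 + exp(v)], [2·v^2 + 3·v, 4·u·v + 3·u + 1]].
At the point, J = [[-21.500, -14.26831], [9.000, 23.500]] (det J = -376.83520).
Solving J·Δ = −F gives Δ = (-0.624, -0.612).
Then the next iterate is (u, v)₁ = (1.876, 0.888).
Re-evaluating at (1.876, 0.888): F = (-6.06935, 4.84428), so ‖F‖₂ = 7.766.

7.766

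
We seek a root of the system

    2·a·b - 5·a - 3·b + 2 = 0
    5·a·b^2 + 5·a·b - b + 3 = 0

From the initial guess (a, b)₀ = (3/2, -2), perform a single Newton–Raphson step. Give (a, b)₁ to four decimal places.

(0.8889, -1.4090)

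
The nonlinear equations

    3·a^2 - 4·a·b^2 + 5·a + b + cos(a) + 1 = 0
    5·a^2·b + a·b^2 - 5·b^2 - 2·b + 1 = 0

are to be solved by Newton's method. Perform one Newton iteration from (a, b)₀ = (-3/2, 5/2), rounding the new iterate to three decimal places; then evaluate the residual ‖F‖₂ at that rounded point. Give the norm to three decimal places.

11.992

At (-3/2, 5/2): F = (40.32074, -16.500).
Jacobian J = [[6·a - 4·b^2 - sin(a) + 5, -8·a·b + 1], [10·a·b + b^2, 5·a^2 + 2·a·b - 10·b - 2]].
At the point, J = [[-28.00251, 31.000], [-31.250, -23.250]] (det J = 1619.80824).
Solving J·Δ = −F gives Δ = (0.263, -1.063).
Then the next iterate is (a, b)₁ = (-1.237, 1.437).
Re-evaluating at (-1.237, 1.437): F = (11.38761, -3.75895), so ‖F‖₂ = 11.992.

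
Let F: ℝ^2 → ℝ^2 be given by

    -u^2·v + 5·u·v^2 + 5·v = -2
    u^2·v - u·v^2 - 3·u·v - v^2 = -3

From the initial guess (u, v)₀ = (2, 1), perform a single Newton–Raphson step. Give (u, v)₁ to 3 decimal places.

(-5.750, 0.750)

At (2, 1): F = (13.000, -2.000).
Jacobian J = [[-2·u·v + 5·v^2, -u^2 + 10·u·v + 5], [2·u·v - v^2 - 3·v, u^2 - 2·u·v - 3·u - 2·v]].
At the point, J = [[1.000, 21.000], [0.000, -8.000]] (det J = -8.000).
Solving J·Δ = −F gives Δ = (-7.750, -0.250).
Then the next iterate is (u, v)₁ = (-5.750, 0.750).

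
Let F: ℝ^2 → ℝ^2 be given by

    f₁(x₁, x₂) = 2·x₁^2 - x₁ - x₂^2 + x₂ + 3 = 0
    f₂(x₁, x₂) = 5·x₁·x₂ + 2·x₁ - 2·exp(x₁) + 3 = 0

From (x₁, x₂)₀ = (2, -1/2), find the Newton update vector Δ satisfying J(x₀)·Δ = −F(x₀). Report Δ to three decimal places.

(-1.075, -0.364)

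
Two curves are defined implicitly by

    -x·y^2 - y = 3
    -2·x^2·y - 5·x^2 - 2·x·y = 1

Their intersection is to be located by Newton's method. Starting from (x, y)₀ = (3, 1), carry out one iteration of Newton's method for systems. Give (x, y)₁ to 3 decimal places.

(1.866, 0.162)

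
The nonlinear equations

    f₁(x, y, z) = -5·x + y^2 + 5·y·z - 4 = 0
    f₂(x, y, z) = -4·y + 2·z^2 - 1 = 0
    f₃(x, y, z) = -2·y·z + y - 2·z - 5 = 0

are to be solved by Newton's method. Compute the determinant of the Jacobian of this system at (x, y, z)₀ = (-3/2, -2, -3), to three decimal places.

-380.000

J = [[-5, 2·y + 5·z, 5·y], [0, -4, 4·z], [0, -2·z + 1, -2·y - 2]].
At the point, J = [[-5.000, -19.000, -10.000], [0.000, -4.000, -12.000], [0.000, 7.000, 2.000]].
det J = -380.000.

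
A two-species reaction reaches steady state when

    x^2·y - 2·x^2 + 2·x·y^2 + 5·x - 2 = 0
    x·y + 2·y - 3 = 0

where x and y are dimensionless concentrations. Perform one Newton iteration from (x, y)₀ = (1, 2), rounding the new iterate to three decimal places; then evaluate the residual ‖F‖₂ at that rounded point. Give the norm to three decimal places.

3.188

At (1, 2): F = (11.000, 3.000).
Jacobian J = [[2·x·y - 4·x + 2·y^2 + 5, x^2 + 4·x·y], [y, x + 2]].
At the point, J = [[13.000, 9.000], [2.000, 3.000]] (det J = 21.000).
Solving J·Δ = −F gives Δ = (-0.286, -0.810).
Then the next iterate is (x, y)₁ = (0.714, 1.190).
Re-evaluating at (0.714, 1.190): F = (3.17926, 0.22966), so ‖F‖₂ = 3.188.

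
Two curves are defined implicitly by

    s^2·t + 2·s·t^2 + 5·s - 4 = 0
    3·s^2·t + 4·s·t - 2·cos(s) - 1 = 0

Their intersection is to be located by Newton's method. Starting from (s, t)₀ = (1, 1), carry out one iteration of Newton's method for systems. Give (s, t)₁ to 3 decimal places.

At (1, 1): F = (4.000, 4.91940).
Jacobian J = [[2·s·t + 2·t^2 + 5, s^2 + 4·s·t], [6·s·t + 4·t + 2·sin(s), 3·s^2 + 4·s]].
At the point, J = [[9.000, 5.000], [11.68294, 7.000]] (det J = 4.58529).
Solving J·Δ = −F gives Δ = (-0.742, 0.536).
Then the next iterate is (s, t)₁ = (0.258, 1.536).

(0.258, 1.536)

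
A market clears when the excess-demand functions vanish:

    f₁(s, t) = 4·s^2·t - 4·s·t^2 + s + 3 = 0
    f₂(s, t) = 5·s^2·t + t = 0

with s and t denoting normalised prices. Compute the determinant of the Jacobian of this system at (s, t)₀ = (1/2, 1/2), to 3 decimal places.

7.000

J = [[8·s·t - 4·t^2 + 1, 4·s^2 - 8·s·t], [10·s·t, 5·s^2 + 1]].
At the point, J = [[2.000, -1.000], [2.500, 2.250]].
det J = 7.000.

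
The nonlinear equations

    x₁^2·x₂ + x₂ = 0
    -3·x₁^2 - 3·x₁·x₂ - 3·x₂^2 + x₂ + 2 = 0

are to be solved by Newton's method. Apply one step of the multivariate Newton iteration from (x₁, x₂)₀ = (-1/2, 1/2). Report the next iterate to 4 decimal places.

(-2.0385, -0.6154)

At (-1/2, 1/2): F = (0.6250, 1.7500).
Jacobian J = [[2·x₁·x₂, x₁^2 + 1], [-6·x₁ - 3·x₂, -3·x₁ - 6·x₂ + 1]].
At the point, J = [[-0.5000, 1.2500], [1.5000, -0.5000]] (det J = -1.6250).
Solving J·Δ = −F gives Δ = (-1.5385, -1.1154).
Then the next iterate is (x₁, x₂)₁ = (-2.0385, -0.6154).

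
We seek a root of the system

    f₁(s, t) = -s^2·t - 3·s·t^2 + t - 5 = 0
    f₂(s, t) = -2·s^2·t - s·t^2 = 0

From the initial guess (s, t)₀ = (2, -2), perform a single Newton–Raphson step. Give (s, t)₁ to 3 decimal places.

At (2, -2): F = (-23.000, 8.000).
Jacobian J = [[-2·s·t - 3·t^2, -s^2 - 6·s·t + 1], [-4·s·t - t^2, -2·s^2 - 2·s·t]].
At the point, J = [[-4.000, 21.000], [12.000, 0.000]] (det J = -252.000).
Solving J·Δ = −F gives Δ = (-0.667, 0.968).
Then the next iterate is (s, t)₁ = (1.333, -1.032).

(1.333, -1.032)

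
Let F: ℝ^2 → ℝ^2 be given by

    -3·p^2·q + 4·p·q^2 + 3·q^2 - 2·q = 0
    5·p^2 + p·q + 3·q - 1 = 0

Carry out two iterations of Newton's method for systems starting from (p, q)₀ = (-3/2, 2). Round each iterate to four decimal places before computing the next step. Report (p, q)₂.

(-0.2296, 0.1846)

At (-3/2, 2): F = (-29.5000, 13.2500).
Jacobian J = [[-6·p·q + 4·q^2, -3·p^2 + 8·p·q + 6·q - 2], [10·p + q, p + 3]].
At the point, J = [[34.0000, -20.7500], [-13.0000, 1.5000]] (det J = -218.7500).
Solving J·Δ = −F gives Δ = (1.0546, 0.3063).
Then the next iterate is (p, q)₁ = (-0.4454, 2.3063).
Round to (-0.4454, 2.3063) and repeat: F = (0.495514, 5.883580), J = [[27.439435, 3.024848], [-2.1477, 2.5546]].
Δ = (0.2158, -2.1217), so (p, q)₂ = (-0.2296, 0.1846).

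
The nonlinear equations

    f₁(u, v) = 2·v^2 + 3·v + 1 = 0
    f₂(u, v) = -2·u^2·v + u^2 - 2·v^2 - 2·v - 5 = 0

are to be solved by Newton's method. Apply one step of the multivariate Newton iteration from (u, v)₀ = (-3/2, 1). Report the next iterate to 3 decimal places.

(-0.750, 0.143)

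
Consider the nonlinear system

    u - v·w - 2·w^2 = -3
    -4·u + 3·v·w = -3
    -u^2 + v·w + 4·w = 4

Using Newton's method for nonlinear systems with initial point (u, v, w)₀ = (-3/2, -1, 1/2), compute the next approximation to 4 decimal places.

At (-3/2, -1, 1/2): F = (1.5000, 7.5000, -4.7500).
Jacobian J = [[1, -w, -v - 4·w], [-4, 3·w, 3·v], [-2·u, w, v + 4]].
At the point, J = [[1.0000, -0.5000, -1.0000], [-4.0000, 1.5000, -3.0000], [3.0000, 0.5000, 3.0000]] (det J = 11.0000).
Solving J·Δ = −F gives Δ = (-0.2045, -1.4773, 2.0341).
Then the next iterate is (u, v, w)₁ = (-1.7045, -2.4773, 2.5341).

(-1.7045, -2.4773, 2.5341)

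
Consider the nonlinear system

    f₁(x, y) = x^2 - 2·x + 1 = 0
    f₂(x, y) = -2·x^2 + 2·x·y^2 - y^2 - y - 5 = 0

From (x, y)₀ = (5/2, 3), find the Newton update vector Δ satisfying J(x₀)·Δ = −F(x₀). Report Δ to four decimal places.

At (5/2, 3): F = (2.2500, 15.5000).
Jacobian J = [[2·x - 2, 0], [-4·x + 2·y^2, 4·x·y - 2·y - 1]].
At the point, J = [[3.0000, 0.0000], [8.0000, 23.0000]] (det J = 69.0000).
Solving J·Δ = −F gives Δ = (-0.7500, -0.4130).

(-0.7500, -0.4130)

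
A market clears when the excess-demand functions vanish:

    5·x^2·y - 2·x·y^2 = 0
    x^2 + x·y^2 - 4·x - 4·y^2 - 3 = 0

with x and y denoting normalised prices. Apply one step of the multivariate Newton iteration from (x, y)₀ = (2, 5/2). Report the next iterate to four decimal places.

(1.3333, 0.1333)

At (2, 5/2): F = (25.0000, -19.5000).
Jacobian J = [[10·x·y - 2·y^2, 5·x^2 - 4·x·y], [2·x + y^2 - 4, 2·x·y - 8·y]].
At the point, J = [[37.5000, 0.0000], [6.2500, -10.0000]] (det J = -375.0000).
Solving J·Δ = −F gives Δ = (-0.6667, -2.3667).
Then the next iterate is (x, y)₁ = (1.3333, 0.1333).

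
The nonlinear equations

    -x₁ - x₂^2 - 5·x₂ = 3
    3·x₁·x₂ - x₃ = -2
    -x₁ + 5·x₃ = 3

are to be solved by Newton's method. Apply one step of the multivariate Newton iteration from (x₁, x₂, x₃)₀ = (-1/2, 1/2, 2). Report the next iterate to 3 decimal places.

(-1.831, -0.153, 0.234)

At (-1/2, 1/2, 2): F = (-5.250, -0.750, 7.500).
Jacobian J = [[-1, -2·x₂ - 5, 0], [3·x₂, 3·x₁, -1], [-1, 0, 5]].
At the point, J = [[-1.000, -6.000, 0.000], [1.500, -1.500, -1.000], [-1.000, 0.000, 5.000]] (det J = 46.500).
Solving J·Δ = −F gives Δ = (-1.331, -0.653, -1.766).
Then the next iterate is (x₁, x₂, x₃)₁ = (-1.831, -0.153, 0.234).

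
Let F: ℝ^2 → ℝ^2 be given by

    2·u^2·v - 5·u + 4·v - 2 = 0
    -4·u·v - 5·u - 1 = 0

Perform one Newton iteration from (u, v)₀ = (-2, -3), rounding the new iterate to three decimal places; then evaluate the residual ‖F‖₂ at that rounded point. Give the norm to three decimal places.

8.863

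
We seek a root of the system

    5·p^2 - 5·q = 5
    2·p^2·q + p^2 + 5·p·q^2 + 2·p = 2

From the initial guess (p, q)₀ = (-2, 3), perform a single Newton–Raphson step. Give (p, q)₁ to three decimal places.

At (-2, 3): F = (0.000, -68.000).
Jacobian J = [[10·p, -5], [4·p·q + 2·p + 5·q^2 + 2, 2·p^2 + 10·p·q]].
At the point, J = [[-20.000, -5.000], [19.000, -52.000]] (det J = 1135.000).
Solving J·Δ = −F gives Δ = (0.300, -1.198).
Then the next iterate is (p, q)₁ = (-1.700, 1.802).

(-1.700, 1.802)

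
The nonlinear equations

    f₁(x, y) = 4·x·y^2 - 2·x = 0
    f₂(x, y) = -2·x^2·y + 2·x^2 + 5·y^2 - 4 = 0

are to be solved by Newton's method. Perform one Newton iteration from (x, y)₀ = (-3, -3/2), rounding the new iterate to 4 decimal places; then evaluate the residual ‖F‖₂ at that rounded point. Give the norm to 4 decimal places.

At (-3, -3/2): F = (-21.0000, 52.2500).
Jacobian J = [[4·y^2 - 2, 8·x·y], [-4·x·y + 4·x, -2·x^2 + 10·y]].
At the point, J = [[7.0000, 36.0000], [-30.0000, -33.0000]] (det J = 849.0000).
Solving J·Δ = −F gives Δ = (1.3993, 0.3112).
Then the next iterate is (x, y)₁ = (-1.6007, -1.1888).
Re-evaluating at (-1.6007, -1.1888): F = (-5.847328, 14.282691), so ‖F‖₂ = 15.4333.

15.4333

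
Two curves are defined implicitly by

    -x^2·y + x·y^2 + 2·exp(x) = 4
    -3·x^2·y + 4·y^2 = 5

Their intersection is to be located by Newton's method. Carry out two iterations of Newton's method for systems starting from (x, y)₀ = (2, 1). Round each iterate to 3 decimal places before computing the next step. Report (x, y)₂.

(0.588, -1.048)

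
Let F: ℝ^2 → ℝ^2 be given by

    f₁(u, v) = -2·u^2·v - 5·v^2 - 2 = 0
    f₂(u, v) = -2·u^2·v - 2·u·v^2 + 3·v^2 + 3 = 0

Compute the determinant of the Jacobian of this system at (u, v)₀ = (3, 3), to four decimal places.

-1296.0000

J = [[-4·u·v, -2·u^2 - 10·v], [-4·u·v - 2·v^2, -2·u^2 - 4·u·v + 6·v]].
At the point, J = [[-36.0000, -48.0000], [-54.0000, -36.0000]].
det J = -1296.0000.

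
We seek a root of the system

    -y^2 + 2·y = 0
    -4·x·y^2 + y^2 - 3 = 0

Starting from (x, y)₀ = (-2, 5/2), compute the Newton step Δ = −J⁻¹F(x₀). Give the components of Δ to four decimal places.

At (-2, 5/2): F = (-1.2500, 53.2500).
Jacobian J = [[0, -2·y + 2], [-4·y^2, -8·x·y + 2·y]].
At the point, J = [[0.0000, -3.0000], [-25.0000, 45.0000]] (det J = -75.0000).
Solving J·Δ = −F gives Δ = (1.3800, -0.4167).

(1.3800, -0.4167)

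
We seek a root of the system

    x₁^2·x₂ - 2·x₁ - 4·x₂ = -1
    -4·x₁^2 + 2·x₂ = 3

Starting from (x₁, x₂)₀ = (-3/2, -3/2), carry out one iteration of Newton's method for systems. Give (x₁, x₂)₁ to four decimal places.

(-1.0000, 3.0000)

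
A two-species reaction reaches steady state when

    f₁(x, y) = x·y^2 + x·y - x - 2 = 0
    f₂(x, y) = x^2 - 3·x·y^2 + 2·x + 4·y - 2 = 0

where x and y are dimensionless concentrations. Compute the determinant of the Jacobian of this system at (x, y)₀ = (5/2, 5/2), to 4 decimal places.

-83.3750

J = [[y^2 + y - 1, 2·x·y + x], [2·x - 3·y^2 + 2, -6·x·y + 4]].
At the point, J = [[7.7500, 15.0000], [-11.7500, -33.5000]].
det J = -83.3750.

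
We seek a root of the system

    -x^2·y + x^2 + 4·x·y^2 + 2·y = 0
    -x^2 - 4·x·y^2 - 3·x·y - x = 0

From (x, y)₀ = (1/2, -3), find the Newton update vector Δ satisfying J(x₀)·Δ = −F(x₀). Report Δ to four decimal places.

(0.0779, 1.5723)

At (1/2, -3): F = (13.0000, -14.2500).
Jacobian J = [[-2·x·y + 2·x + 4·y^2, -x^2 + 8·x·y + 2], [-2·x - 4·y^2 - 3·y - 1, -8·x·y - 3·x]].
At the point, J = [[40.0000, -10.2500], [-29.0000, 10.5000]] (det J = 122.7500).
Solving J·Δ = −F gives Δ = (0.0779, 1.5723).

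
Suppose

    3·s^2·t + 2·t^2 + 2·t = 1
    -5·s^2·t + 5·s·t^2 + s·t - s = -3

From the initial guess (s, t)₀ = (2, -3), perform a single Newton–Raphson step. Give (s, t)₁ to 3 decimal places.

(1.363, -1.966)

At (2, -3): F = (-25.000, 145.000).
Jacobian J = [[6·s·t, 3·s^2 + 4·t + 2], [-10·s·t + 5·t^2 + t - 1, -5·s^2 + 10·s·t + s]].
At the point, J = [[-36.000, 2.000], [101.000, -78.000]] (det J = 2606.000).
Solving J·Δ = −F gives Δ = (-0.637, 1.034).
Then the next iterate is (s, t)₁ = (1.363, -1.966).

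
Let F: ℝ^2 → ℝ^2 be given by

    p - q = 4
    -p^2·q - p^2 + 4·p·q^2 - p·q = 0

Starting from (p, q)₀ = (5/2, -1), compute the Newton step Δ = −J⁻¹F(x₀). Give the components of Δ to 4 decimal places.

At (5/2, -1): F = (-0.5000, 12.5000).
Jacobian J = [[1, -1], [-2·p·q - 2·p + 4·q^2 - q, -p^2 + 8·p·q - p]].
At the point, J = [[1.0000, -1.0000], [5.0000, -28.7500]] (det J = -23.7500).
Solving J·Δ = −F gives Δ = (1.1316, 0.6316).

(1.1316, 0.6316)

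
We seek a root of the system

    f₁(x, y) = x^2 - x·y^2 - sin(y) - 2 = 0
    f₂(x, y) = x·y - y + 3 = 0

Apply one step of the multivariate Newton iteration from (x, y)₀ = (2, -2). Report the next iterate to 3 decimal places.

(2.802, -1.395)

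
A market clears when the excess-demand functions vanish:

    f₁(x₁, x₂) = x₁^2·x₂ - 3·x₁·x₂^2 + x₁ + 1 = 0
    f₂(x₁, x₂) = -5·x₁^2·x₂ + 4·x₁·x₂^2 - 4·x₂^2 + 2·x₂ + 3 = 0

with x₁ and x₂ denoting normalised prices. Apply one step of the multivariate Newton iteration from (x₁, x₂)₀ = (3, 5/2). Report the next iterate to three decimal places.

At (3, 5/2): F = (-29.750, -54.500).
Jacobian J = [[2·x₁·x₂ - 3·x₂^2 + 1, x₁^2 - 6·x₁·x₂], [-10·x₁·x₂ + 4·x₂^2, -5·x₁^2 + 8·x₁·x₂ - 8·x₂ + 2]].
At the point, J = [[-2.750, -36.000], [-50.000, -3.000]] (det J = -1791.750).
Solving J·Δ = −F gives Δ = (-1.045, -0.747).
Then the next iterate is (x₁, x₂)₁ = (1.955, 1.753).

(1.955, 1.753)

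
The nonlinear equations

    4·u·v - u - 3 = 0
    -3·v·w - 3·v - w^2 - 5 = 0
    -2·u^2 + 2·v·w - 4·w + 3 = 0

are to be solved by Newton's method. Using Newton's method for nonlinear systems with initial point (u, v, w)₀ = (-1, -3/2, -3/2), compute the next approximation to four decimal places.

(-1.1520, -0.2341, -0.4865)

At (-1, -3/2, -3/2): F = (4.0000, -9.5000, 11.5000).
Jacobian J = [[4·v - 1, 4·u, 0], [0, -3·w - 3, -3·v - 2·w], [-4·u, 2·w, 2·v - 4]].
At the point, J = [[-7.0000, -4.0000, 0.0000], [0.0000, 1.5000, 7.5000], [4.0000, -3.0000, -7.0000]] (det J = -204.0000).
Solving J·Δ = −F gives Δ = (-0.1520, 1.2659, 1.0135).
Then the next iterate is (u, v, w)₁ = (-1.1520, -0.2341, -0.4865).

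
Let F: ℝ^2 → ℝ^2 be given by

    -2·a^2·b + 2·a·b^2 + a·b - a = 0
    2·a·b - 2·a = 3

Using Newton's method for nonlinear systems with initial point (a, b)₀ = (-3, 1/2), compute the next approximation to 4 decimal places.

(-2.1429, 0.3571)

At (-3, 1/2): F = (-9.0000, 0.0000).
Jacobian J = [[-4·a·b + 2·b^2 + b - 1, -2·a^2 + 4·a·b + a], [2·b - 2, 2·a]].
At the point, J = [[6.0000, -27.0000], [-1.0000, -6.0000]] (det J = -63.0000).
Solving J·Δ = −F gives Δ = (0.8571, -0.1429).
Then the next iterate is (a, b)₁ = (-2.1429, 0.3571).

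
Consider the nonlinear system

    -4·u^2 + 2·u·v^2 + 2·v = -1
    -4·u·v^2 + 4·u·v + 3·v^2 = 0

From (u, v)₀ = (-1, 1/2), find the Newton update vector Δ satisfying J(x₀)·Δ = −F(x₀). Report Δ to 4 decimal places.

At (-1, 1/2): F = (-2.5000, -0.2500).
Jacobian J = [[-8·u + 2·v^2, 4·u·v + 2], [-4·v^2 + 4·v, -8·u·v + 4·u + 6·v]].
At the point, J = [[8.5000, 0.0000], [1.0000, 3.0000]] (det J = 25.5000).
Solving J·Δ = −F gives Δ = (0.2941, -0.0147).

(0.2941, -0.0147)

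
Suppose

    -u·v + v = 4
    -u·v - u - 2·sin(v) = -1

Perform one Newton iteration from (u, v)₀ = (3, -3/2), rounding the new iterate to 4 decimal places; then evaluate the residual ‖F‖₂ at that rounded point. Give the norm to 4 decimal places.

11.0023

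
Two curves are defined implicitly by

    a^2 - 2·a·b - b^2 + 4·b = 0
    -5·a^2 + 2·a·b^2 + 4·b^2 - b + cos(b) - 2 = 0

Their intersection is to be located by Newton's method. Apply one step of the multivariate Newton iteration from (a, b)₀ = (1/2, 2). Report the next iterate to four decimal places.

(1.5734, 1.0297)

At (1/2, 2): F = (2.2500, 14.333853).
Jacobian J = [[2·a - 2·b, -2·a - 2·b + 4], [-10·a + 2·b^2, 4·a·b + 8·b - sin(b) - 1]].
At the point, J = [[-3.0000, -1.0000], [3.0000, 18.090703]] (det J = -51.272108).
Solving J·Δ = −F gives Δ = (1.0734, -0.9703).
Then the next iterate is (a, b)₁ = (1.5734, 1.0297).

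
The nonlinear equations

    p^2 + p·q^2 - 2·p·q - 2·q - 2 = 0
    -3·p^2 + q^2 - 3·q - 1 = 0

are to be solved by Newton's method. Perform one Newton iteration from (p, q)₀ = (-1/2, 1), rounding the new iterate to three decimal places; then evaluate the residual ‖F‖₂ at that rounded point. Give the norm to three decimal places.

At (-1/2, 1): F = (-3.250, -3.750).
Jacobian J = [[2·p + q^2 - 2·q, 2·p·q - 2·p - 2], [-6·p, 2·q - 3]].
At the point, J = [[-2.000, -2.000], [3.000, -1.000]] (det J = 8.000).
Solving J·Δ = −F gives Δ = (0.531, -2.156).
Then the next iterate is (p, q)₁ = (0.031, -1.156).
Re-evaluating at (0.031, -1.156): F = (0.42606, 3.80145), so ‖F‖₂ = 3.825.

3.825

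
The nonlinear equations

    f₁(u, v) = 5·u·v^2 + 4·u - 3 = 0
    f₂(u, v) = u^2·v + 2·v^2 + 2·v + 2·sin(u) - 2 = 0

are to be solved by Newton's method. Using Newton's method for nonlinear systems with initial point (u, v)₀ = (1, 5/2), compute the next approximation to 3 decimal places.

(1.238, 0.875)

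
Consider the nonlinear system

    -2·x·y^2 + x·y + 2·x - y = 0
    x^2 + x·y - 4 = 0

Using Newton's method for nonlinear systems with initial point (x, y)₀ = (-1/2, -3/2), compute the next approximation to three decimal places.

At (-1/2, -3/2): F = (3.500, -3.000).
Jacobian J = [[-2·y^2 + y + 2, -4·x·y + x - 1], [2·x + y, x]].
At the point, J = [[-4.000, -4.500], [-2.500, -0.500]] (det J = -9.250).
Solving J·Δ = −F gives Δ = (-1.649, 2.243).
Then the next iterate is (x, y)₁ = (-2.149, 0.743).

(-2.149, 0.743)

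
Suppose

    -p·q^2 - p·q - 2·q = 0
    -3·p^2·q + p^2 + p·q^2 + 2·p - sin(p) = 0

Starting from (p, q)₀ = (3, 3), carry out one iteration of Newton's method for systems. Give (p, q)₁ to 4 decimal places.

At (3, 3): F = (-42.0000, -39.141120).
Jacobian J = [[-q^2 - q, -2·p·q - p - 2], [-6·p·q + 2·p + q^2 - cos(p) + 2, -3·p^2 + 2·p·q]].
At the point, J = [[-12.0000, -23.0000], [-36.010008, -9.0000]] (det J = -720.230173).
Solving J·Δ = −F gives Δ = (-0.7251, -1.4478).
Then the next iterate is (p, q)₁ = (2.2749, 1.5522).

(2.2749, 1.5522)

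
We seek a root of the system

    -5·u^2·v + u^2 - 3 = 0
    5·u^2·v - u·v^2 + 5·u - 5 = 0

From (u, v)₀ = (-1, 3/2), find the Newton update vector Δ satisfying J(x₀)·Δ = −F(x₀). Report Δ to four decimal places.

(1.8070, 2.7982)

At (-1, 3/2): F = (-9.5000, -0.2500).
Jacobian J = [[-10·u·v + 2·u, -5·u^2], [10·u·v - v^2 + 5, 5·u^2 - 2·u·v]].
At the point, J = [[13.0000, -5.0000], [-12.2500, 8.0000]] (det J = 42.7500).
Solving J·Δ = −F gives Δ = (1.8070, 2.7982).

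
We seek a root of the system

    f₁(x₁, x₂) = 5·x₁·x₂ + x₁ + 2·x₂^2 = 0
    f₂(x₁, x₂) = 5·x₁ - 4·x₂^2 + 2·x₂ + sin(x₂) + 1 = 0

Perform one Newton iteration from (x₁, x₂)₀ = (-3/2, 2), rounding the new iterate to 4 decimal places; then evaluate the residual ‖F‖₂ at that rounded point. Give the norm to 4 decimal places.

4.4490

At (-3/2, 2): F = (-8.5000, -17.590703).
Jacobian J = [[5·x₂ + 1, 5·x₁ + 4·x₂], [5, -8·x₂ + cos(x₂) + 2]].
At the point, J = [[11.0000, 0.5000], [5.0000, -14.416147]] (det J = -161.077615).
Solving J·Δ = −F gives Δ = (0.8153, -0.9374).
Then the next iterate is (x₁, x₂)₁ = (-0.6847, 1.0626).
Re-evaluating at (-0.6847, 1.0626): F = (-2.064274, -3.941151), so ‖F‖₂ = 4.4490.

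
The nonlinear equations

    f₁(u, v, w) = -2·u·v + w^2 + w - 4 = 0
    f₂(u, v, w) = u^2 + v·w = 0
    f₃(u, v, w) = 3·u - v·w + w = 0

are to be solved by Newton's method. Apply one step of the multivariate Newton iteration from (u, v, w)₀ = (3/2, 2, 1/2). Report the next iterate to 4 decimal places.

(0.1964, 1.0357, 1.0714)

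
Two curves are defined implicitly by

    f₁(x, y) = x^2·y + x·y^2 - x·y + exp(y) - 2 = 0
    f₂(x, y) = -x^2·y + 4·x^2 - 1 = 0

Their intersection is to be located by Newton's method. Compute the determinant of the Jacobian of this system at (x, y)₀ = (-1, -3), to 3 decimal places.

J = [[2·x·y + y^2 - y, x^2 + 2·x·y - x + exp(y)], [-2·x·y + 8·x, -x^2]].
At the point, J = [[18.000, 8.04979], [-14.000, -1.000]].
det J = 94.697.

94.697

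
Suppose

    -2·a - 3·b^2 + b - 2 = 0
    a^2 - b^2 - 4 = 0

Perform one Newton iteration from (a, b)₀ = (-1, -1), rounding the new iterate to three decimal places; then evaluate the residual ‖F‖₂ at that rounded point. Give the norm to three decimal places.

At (-1, -1): F = (-4.000, -4.000).
Jacobian J = [[-2, -6·b + 1], [2·a, -2·b]].
At the point, J = [[-2.000, 7.000], [-2.000, 2.000]] (det J = 10.000).
Solving J·Δ = −F gives Δ = (-2.000, 0.000).
Then the next iterate is (a, b)₁ = (-3.000, -1.000).
Re-evaluating at (-3.000, -1.000): F = (0.000, 4.000), so ‖F‖₂ = 4.000.

4.000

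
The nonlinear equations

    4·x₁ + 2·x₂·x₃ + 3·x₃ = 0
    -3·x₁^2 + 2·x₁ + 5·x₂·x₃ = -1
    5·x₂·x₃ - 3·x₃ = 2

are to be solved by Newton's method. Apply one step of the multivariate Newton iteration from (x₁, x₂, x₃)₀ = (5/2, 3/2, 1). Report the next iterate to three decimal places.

(1.336, 3.216, -1.462)

At (5/2, 3/2, 1): F = (16.000, -5.250, 2.500).
Jacobian J = [[4, 2·x₃, 2·x₂ + 3], [-6·x₁ + 2, 5·x₃, 5·x₂], [0, 5·x₃, 5·x₂ - 3]].
At the point, J = [[4.000, 2.000, 6.000], [-13.000, 5.000, 7.500], [0.000, 5.000, 4.500]] (det J = -333.000).
Solving J·Δ = −F gives Δ = (-1.164, 1.716, -2.462).
Then the next iterate is (x₁, x₂, x₃)₁ = (1.336, 3.216, -1.462).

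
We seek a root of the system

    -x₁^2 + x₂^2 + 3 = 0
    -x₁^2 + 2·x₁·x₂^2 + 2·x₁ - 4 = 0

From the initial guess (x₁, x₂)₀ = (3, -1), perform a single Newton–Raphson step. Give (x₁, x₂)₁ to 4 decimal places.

(2.1471, -0.9412)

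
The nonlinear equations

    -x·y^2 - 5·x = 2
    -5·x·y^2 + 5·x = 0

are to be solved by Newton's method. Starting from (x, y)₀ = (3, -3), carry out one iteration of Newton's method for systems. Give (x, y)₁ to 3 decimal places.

At (3, -3): F = (-44.000, -120.000).
Jacobian J = [[-y^2 - 5, -2·x·y], [-5·y^2 + 5, -10·x·y]].
At the point, J = [[-14.000, 18.000], [-40.000, 90.000]] (det J = -540.000).
Solving J·Δ = −F gives Δ = (-3.333, -0.148).
Then the next iterate is (x, y)₁ = (-0.333, -3.148).

(-0.333, -3.148)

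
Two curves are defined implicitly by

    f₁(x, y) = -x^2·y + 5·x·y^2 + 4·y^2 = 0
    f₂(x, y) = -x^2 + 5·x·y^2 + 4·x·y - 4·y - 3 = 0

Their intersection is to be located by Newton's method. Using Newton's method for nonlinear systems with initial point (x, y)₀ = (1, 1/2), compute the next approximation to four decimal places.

(4.5143, 0.1714)

At (1, 1/2): F = (1.7500, -2.7500).
Jacobian J = [[-2·x·y + 5·y^2, -x^2 + 10·x·y + 8·y], [-2·x + 5·y^2 + 4·y, 10·x·y + 4·x - 4]].
At the point, J = [[0.2500, 8.0000], [1.2500, 5.0000]] (det J = -8.7500).
Solving J·Δ = −F gives Δ = (3.5143, -0.3286).
Then the next iterate is (x, y)₁ = (4.5143, 0.1714).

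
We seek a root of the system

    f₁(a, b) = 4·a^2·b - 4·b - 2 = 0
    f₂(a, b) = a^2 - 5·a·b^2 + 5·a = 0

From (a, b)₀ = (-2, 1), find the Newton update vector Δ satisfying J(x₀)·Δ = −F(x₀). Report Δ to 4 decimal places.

(0.5588, -0.0882)

At (-2, 1): F = (10.0000, 4.0000).
Jacobian J = [[8·a·b, 4·a^2 - 4], [2·a - 5·b^2 + 5, -10·a·b]].
At the point, J = [[-16.0000, 12.0000], [-4.0000, 20.0000]] (det J = -272.0000).
Solving J·Δ = −F gives Δ = (0.5588, -0.0882).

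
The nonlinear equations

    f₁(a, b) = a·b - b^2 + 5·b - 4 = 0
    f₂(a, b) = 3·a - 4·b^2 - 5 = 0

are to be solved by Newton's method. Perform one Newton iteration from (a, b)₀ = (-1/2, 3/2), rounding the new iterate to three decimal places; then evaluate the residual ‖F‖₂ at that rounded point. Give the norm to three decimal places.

5.257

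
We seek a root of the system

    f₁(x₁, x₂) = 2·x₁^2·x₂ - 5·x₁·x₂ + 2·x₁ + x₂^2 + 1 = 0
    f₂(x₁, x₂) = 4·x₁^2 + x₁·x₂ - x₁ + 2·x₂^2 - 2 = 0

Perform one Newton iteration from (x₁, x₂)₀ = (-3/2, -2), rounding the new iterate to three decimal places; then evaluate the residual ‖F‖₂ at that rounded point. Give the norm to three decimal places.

7.417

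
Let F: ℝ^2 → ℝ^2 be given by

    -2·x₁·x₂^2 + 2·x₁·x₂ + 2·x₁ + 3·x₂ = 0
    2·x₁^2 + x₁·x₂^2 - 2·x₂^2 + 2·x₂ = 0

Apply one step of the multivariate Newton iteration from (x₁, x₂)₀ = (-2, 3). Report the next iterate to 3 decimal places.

At (-2, 3): F = (29.000, -22.000).
Jacobian J = [[-2·x₂^2 + 2·x₂ + 2, -4·x₁·x₂ + 2·x₁ + 3], [4·x₁ + x₂^2, 2·x₁·x₂ - 4·x₂ + 2]].
At the point, J = [[-10.000, 23.000], [1.000, -22.000]] (det J = 197.000).
Solving J·Δ = −F gives Δ = (0.670, -0.970).
Then the next iterate is (x₁, x₂)₁ = (-1.330, 2.030).

(-1.330, 2.030)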